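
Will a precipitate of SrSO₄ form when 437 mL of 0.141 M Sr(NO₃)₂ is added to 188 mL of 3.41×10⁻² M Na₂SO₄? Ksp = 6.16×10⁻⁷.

Total volume after mixing = 437 + 188 = 625 mL.
[Sr²⁺] = (0.141)(437)/625 = 9.86×10⁻² M
[SO₄²⁻] = (3.41×10⁻²)(188)/625 = 1.03×10⁻² M
Q = [Sr²⁺][SO₄²⁻] = 1.01×10⁻³
Q = 1.01×10⁻³ > Ksp = 6.16×10⁻⁷, so the solution is supersaturated and SrSO₄ precipitates.

Yes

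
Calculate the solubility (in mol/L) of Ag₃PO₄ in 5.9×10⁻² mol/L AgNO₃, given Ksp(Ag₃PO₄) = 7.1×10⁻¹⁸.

3.5×10⁻¹⁴ M

Ag₃PO₄(s) ⇌ 3 Ag⁺(aq) + PO₄³⁻(aq)
Let s be the solubility of Ag₃PO₄ here. The common ion gives [Ag⁺] ≈ 5.9×10⁻² mol/L, and [PO₄³⁻] = s.
Ksp = [Ag⁺]^3[PO₄³⁻] = (5.9×10⁻²)^3s
s = 7.1×10⁻¹⁸ / (5.9×10⁻²)^3 = 3.5×10⁻¹⁴
s = 3.5×10⁻¹⁴ mol/L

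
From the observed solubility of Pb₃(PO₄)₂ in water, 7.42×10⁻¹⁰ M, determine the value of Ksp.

Ksp = 2.43×10⁻⁴⁴

Pb₃(PO₄)₂(s) ⇌ 3 Pb²⁺(aq) + 2 PO₄³⁻(aq)
With molar solubility s: [Pb²⁺] = 3s, [PO₄³⁻] = 2s.
Ksp = [Pb²⁺]^3[PO₄³⁻]^2 = (3s)^3 · (2s)^2 = 108s^5
Ksp = 108 × (7.42×10⁻¹⁰)^5 = 2.43×10⁻⁴⁴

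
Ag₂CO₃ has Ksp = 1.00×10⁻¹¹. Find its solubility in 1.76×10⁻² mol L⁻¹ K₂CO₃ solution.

1.19×10⁻⁵ M

Ag₂CO₃(s) ⇌ 2 Ag⁺(aq) + CO₃²⁻(aq)
The solution already contains CO₃²⁻ at 1.76×10⁻² mol L⁻¹. Let s be the molar solubility of Ag₂CO₃.
[CO₃²⁻] ≈ 1.76×10⁻² mol L⁻¹ (common ion dominates); [Ag⁺] = 2s.
Ksp = [Ag⁺]^2[CO₃²⁻] = (2s)^2(1.76×10⁻²)
(2s)^2 = 1.00×10⁻¹¹ / (1.76×10⁻²) = 5.68×10⁻¹⁰
s = 1.19×10⁻⁵ mol L⁻¹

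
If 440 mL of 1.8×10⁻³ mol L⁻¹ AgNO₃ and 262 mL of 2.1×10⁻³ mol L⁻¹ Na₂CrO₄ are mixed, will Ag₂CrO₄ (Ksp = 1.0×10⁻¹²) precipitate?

Yes

After mixing, V = 440 mL + 262 mL = 702 mL.
[Ag⁺] = (1.8×10⁻³)(440)/702 = 1.1×10⁻³ mol L⁻¹
[CrO₄²⁻] = (2.1×10⁻³)(262)/702 = 7.8×10⁻⁴ mol L⁻¹
Q = [Ag⁺]^2[CrO₄²⁻] = 1.0×10⁻⁹
Since Q (1.0×10⁻⁹) exceeds Ksp (1.0×10⁻¹²), Ag₂CrO₄ will precipitate.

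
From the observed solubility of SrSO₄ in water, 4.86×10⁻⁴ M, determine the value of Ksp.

Ksp = 2.36×10⁻⁷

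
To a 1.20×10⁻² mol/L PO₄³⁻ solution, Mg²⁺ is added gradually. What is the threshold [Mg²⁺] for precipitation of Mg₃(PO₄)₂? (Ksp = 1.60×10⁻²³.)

4.81×10⁻⁷ M

Each salt precipitates once Q = Ksp for that salt.
Mg₃(PO₄)₂(s) ⇌ 3 Mg²⁺(aq) + 2 PO₄³⁻(aq)
Ksp = [Mg²⁺]^3[PO₄³⁻]^2 = [Mg²⁺]^3(1.20×10⁻²)^2
[Mg²⁺]^3 = 1.60×10⁻²³ / (1.20×10⁻²)^2 = 1.11×10⁻¹⁹
[Mg²⁺] = 4.81×10⁻⁷ mol/L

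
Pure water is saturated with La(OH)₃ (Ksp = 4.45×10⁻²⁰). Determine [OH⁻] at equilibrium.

La(OH)₃(s) ⇌ La³⁺(aq) + 3 OH⁻(aq)
For each mole of La(OH)₃ that dissolves per liter, [La³⁺] = s and [OH⁻] = 3s; let s denote this solubility.
Ksp = [La³⁺][OH⁻]^3 = s · (3s)^3 = 27s^4 = 4.45×10⁻²⁰
s = 6.37×10⁻⁶ mol/L
[OH⁻] = 3s = 1.91×10⁻⁵ mol/L

1.91×10⁻⁵ M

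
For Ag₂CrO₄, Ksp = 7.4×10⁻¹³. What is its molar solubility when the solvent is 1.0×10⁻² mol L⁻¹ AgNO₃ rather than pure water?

7.4×10⁻⁹ M

Ag₂CrO₄(s) ⇌ 2 Ag⁺(aq) + CrO₄²⁻(aq)
Let s be the solubility of Ag₂CrO₄ here. The common ion gives [Ag⁺] ≈ 1.0×10⁻² mol L⁻¹, and [CrO₄²⁻] = s.
Ksp = [Ag⁺]^2[CrO₄²⁻] = (1.0×10⁻²)^2s
s = 7.4×10⁻¹³ / (1.0×10⁻²)^2 = 7.4×10⁻⁹
s = 7.4×10⁻⁹ mol L⁻¹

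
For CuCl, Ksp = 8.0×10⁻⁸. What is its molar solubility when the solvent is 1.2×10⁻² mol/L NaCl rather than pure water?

6.7×10⁻⁶ M

CuCl(s) ⇌ Cu⁺(aq) + Cl⁻(aq)
Cl⁻ is already present at 1.2×10⁻² mol/L. If s mol/L of CuCl dissolves, [Cu⁺] = s while [Cl⁻] ≈ 1.2×10⁻² mol/L.
Ksp = [Cu⁺][Cl⁻] = s(1.2×10⁻²)
s = 8.0×10⁻⁸ / (1.2×10⁻²) = 6.7×10⁻⁶
s = 6.7×10⁻⁶ mol/L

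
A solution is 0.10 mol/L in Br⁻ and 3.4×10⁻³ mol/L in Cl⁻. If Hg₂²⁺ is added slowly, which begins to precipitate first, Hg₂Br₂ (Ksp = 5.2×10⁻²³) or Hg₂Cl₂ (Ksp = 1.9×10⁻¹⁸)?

Hg₂Br₂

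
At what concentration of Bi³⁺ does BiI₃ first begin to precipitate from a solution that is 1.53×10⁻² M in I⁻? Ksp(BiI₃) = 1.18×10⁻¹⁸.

3.29×10⁻¹³ M

A salt starts to precipitate once the ion product Q reaches its Ksp.
BiI₃(s) ⇌ Bi³⁺(aq) + 3 I⁻(aq)
Ksp = [Bi³⁺][I⁻]^3 = [Bi³⁺](1.53×10⁻²)^3
[Bi³⁺] = 1.18×10⁻¹⁸ / (1.53×10⁻²)^3 = 3.29×10⁻¹³
[Bi³⁺] = 3.29×10⁻¹³ M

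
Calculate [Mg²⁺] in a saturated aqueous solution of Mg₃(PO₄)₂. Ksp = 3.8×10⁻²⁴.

2.4×10⁻⁵ M

Mg₃(PO₄)₂(s) ⇌ 3 Mg²⁺(aq) + 2 PO₄³⁻(aq)
For each mole of Mg₃(PO₄)₂ that dissolves per liter, [Mg²⁺] = 3s and [PO₄³⁻] = 2s; let s denote this solubility.
Ksp = [Mg²⁺]^3[PO₄³⁻]^2 = (3s)^3 · (2s)^2 = 108s^5 = 3.8×10⁻²⁴
s = 8.1×10⁻⁶ mol/L
[Mg²⁺] = 3s = 2.4×10⁻⁵ mol/L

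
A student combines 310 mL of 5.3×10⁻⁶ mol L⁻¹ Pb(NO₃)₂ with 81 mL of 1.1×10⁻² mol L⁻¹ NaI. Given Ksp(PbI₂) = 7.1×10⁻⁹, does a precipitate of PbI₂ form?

No

Total volume after mixing = 310 + 81 = 391 mL.
[Pb²⁺] = (5.3×10⁻⁶)(310)/391 = 4.2×10⁻⁶ mol L⁻¹
[I⁻] = (1.1×10⁻²)(81)/391 = 2.3×10⁻³ mol L⁻¹
Q = [Pb²⁺][I⁻]^2 = 2.2×10⁻¹¹
Since Q (2.2×10⁻¹¹) is less than Ksp (7.1×10⁻⁹), no PbI₂ precipitates.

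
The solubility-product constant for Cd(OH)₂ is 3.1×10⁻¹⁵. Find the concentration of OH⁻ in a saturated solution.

1.8×10⁻⁵ M

Cd(OH)₂(s) ⇌ Cd²⁺(aq) + 2 OH⁻(aq)
With molar solubility s: [Cd²⁺] = s, [OH⁻] = 2s.
Ksp = [Cd²⁺][OH⁻]^2 = s · (2s)^2 = 4s^3 = 3.1×10⁻¹⁵
s = 9.2×10⁻⁶ M
[OH⁻] = 2s = 1.8×10⁻⁵ M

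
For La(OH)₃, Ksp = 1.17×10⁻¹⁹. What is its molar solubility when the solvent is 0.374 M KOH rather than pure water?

2.24×10⁻¹⁸ M

La(OH)₃(s) ⇌ La³⁺(aq) + 3 OH⁻(aq)
The solution already contains OH⁻ at 0.374 M. Let s be the molar solubility of La(OH)₃.
[OH⁻] ≈ 0.374 M (common ion dominates); [La³⁺] = s.
Ksp = [La³⁺][OH⁻]^3 = s(0.374)^3
s = 1.17×10⁻¹⁹ / (0.374)^3 = 2.24×10⁻¹⁸
s = 2.24×10⁻¹⁸ M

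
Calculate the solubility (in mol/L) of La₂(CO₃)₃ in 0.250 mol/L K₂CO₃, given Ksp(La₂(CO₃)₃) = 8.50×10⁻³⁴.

La₂(CO₃)₃(s) ⇌ 2 La³⁺(aq) + 3 CO₃²⁻(aq)
With CO₃²⁻ already at 0.250 mol/L and s small, take [CO₃²⁻] ≈ 0.250 mol/L and [La³⁺] = 2s.
Ksp = [La³⁺]^2[CO₃²⁻]^3 = (2s)^2(0.250)^3
(2s)^2 = 8.50×10⁻³⁴ / (0.250)^3 = 5.44×10⁻³²
s = 1.17×10⁻¹⁶ mol/L

1.17×10⁻¹⁶ M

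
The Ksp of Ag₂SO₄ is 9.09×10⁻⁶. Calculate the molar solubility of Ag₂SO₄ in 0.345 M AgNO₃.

7.64×10⁻⁵ M

Ag₂SO₄(s) ⇌ 2 Ag⁺(aq) + SO₄²⁻(aq)
The solution already contains Ag⁺ at 0.345 M. Let s be the molar solubility of Ag₂SO₄.
[Ag⁺] ≈ 0.345 M (common ion dominates); [SO₄²⁻] = s.
Ksp = [Ag⁺]^2[SO₄²⁻] = (0.345)^2s
s = 9.09×10⁻⁶ / (0.345)^2 = 7.64×10⁻⁵
s = 7.64×10⁻⁵ M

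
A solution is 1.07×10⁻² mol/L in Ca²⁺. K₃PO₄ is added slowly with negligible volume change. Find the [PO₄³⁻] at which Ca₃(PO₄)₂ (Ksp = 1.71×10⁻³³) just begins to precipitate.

3.74×10⁻¹⁴ M

A salt starts to precipitate once the ion product Q reaches its Ksp.
Ca₃(PO₄)₂(s) ⇌ 3 Ca²⁺(aq) + 2 PO₄³⁻(aq)
Ksp = [Ca²⁺]^3[PO₄³⁻]^2 = [PO₄³⁻]^2(1.07×10⁻²)^3
[PO₄³⁻]^2 = 1.71×10⁻³³ / (1.07×10⁻²)^3 = 1.40×10⁻²⁷
[PO₄³⁻] = 3.74×10⁻¹⁴ mol/L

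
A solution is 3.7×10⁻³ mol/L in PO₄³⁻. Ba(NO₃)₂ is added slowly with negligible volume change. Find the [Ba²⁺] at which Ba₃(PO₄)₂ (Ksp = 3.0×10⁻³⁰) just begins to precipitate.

6.0×10⁻⁹ M

The threshold for precipitation is Q = Ksp.
Ba₃(PO₄)₂(s) ⇌ 3 Ba²⁺(aq) + 2 PO₄³⁻(aq)
Ksp = [Ba²⁺]^3[PO₄³⁻]^2 = [Ba²⁺]^3(3.7×10⁻³)^2
[Ba²⁺]^3 = 3.0×10⁻³⁰ / (3.7×10⁻³)^2 = 2.2×10⁻²⁵
[Ba²⁺] = 6.0×10⁻⁹ mol/L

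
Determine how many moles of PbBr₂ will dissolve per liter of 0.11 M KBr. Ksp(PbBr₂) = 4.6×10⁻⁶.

3.8×10⁻⁴ M

PbBr₂(s) ⇌ Pb²⁺(aq) + 2 Br⁻(aq)
The solution already contains Br⁻ at 0.11 M. Let s be the molar solubility of PbBr₂.
[Br⁻] ≈ 0.11 M (common ion dominates); [Pb²⁺] = s.
Ksp = [Pb²⁺][Br⁻]^2 = s(0.11)^2
s = 4.6×10⁻⁶ / (0.11)^2 = 3.8×10⁻⁴
s = 3.8×10⁻⁴ M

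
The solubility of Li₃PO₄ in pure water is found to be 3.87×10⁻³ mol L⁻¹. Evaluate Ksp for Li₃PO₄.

Li₃PO₄(s) ⇌ 3 Li⁺(aq) + PO₄³⁻(aq)
If s mol/L of Li₃PO₄ dissolves, [Li⁺] = 3s and [PO₄³⁻] = s.
Ksp = [Li⁺]^3[PO₄³⁻] = (3s)^3 · s = 27s^4
Ksp = 27 × (3.87×10⁻³)^4 = 6.06×10⁻⁹

Ksp = 6.06×10⁻⁹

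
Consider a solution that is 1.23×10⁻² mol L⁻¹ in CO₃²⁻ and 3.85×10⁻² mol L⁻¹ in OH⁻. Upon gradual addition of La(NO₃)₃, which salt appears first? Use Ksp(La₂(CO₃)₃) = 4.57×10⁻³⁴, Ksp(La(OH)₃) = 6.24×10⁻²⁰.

A salt starts to precipitate once the ion product Q reaches its Ksp.
For La₂(CO₃)₃: [La³⁺] = (Ksp/[CO₃²⁻]^3)^(1/2) = 1.57×10⁻¹⁴ mol L⁻¹
For La(OH)₃: [La³⁺] = (Ksp/[OH⁻]^3) = 1.09×10⁻¹⁵ mol L⁻¹
Since La(OH)₃ needs less La³⁺ to reach saturation, it precipitates first.

La(OH)₃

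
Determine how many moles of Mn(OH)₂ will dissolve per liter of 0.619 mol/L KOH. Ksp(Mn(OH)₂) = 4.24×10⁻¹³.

1.11×10⁻¹² M

Mn(OH)₂(s) ⇌ Mn²⁺(aq) + 2 OH⁻(aq)
The solution already contains OH⁻ at 0.619 mol/L. Let s be the molar solubility of Mn(OH)₂.
[OH⁻] ≈ 0.619 mol/L (common ion dominates); [Mn²⁺] = s.
Ksp = [Mn²⁺][OH⁻]^2 = s(0.619)^2
s = 4.24×10⁻¹³ / (0.619)^2 = 1.11×10⁻¹²
s = 1.11×10⁻¹² mol/L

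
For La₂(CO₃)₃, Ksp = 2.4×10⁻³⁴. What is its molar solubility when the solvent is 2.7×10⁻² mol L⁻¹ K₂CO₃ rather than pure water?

1.7×10⁻¹⁵ M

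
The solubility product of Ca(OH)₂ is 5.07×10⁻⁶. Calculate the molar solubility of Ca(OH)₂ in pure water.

Ca(OH)₂(s) ⇌ Ca²⁺(aq) + 2 OH⁻(aq)
With molar solubility s: [Ca²⁺] = s, [OH⁻] = 2s.
Ksp = [Ca²⁺][OH⁻]^2 = s · (2s)^2 = 4s^3
4s^3 = 5.07×10⁻⁶  ⇒  s^3 = 1.27×10⁻⁶
s = (1.27×10⁻⁶)^(1/3) = 1.08×10⁻² M

1.08×10⁻² M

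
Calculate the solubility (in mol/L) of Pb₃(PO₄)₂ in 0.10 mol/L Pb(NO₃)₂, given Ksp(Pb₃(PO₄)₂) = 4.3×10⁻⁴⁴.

3.3×10⁻²¹ M

Pb₃(PO₄)₂(s) ⇌ 3 Pb²⁺(aq) + 2 PO₄³⁻(aq)
With Pb²⁺ already at 0.10 mol/L and s small, take [Pb²⁺] ≈ 0.10 mol/L and [PO₄³⁻] = 2s.
Ksp = [Pb²⁺]^3[PO₄³⁻]^2 = (0.10)^3(2s)^2
(2s)^2 = 4.3×10⁻⁴⁴ / (0.10)^3 = 4.3×10⁻⁴¹
s = 3.3×10⁻²¹ mol/L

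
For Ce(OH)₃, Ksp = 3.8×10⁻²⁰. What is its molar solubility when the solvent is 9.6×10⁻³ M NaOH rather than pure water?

Ce(OH)₃(s) ⇌ Ce³⁺(aq) + 3 OH⁻(aq)
The solution already contains OH⁻ at 9.6×10⁻³ M. Let s be the molar solubility of Ce(OH)₃.
[OH⁻] ≈ 9.6×10⁻³ M (common ion dominates); [Ce³⁺] = s.
Ksp = [Ce³⁺][OH⁻]^3 = s(9.6×10⁻³)^3
s = 3.8×10⁻²⁰ / (9.6×10⁻³)^3 = 4.3×10⁻¹⁴
s = 4.3×10⁻¹⁴ M

4.3×10⁻¹⁴ M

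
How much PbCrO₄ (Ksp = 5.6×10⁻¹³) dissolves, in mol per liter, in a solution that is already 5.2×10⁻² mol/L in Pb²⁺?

1.1×10⁻¹¹ M

PbCrO₄(s) ⇌ Pb²⁺(aq) + CrO₄²⁻(aq)
The solution already contains Pb²⁺ at 5.2×10⁻² mol/L. Let s be the molar solubility of PbCrO₄.
[Pb²⁺] ≈ 5.2×10⁻² mol/L (common ion dominates); [CrO₄²⁻] = s.
Ksp = [Pb²⁺][CrO₄²⁻] = (5.2×10⁻²)s
s = 5.6×10⁻¹³ / (5.2×10⁻²) = 1.1×10⁻¹¹
s = 1.1×10⁻¹¹ mol/L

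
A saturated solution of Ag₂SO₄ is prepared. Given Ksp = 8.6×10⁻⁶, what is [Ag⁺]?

2.6×10⁻² M

Ag₂SO₄(s) ⇌ 2 Ag⁺(aq) + SO₄²⁻(aq)
Let s be the molar solubility. Then [Ag⁺] = 2s and [SO₄²⁻] = s.
Ksp = [Ag⁺]^2[SO₄²⁻] = (2s)^2 · s = 4s^3 = 8.6×10⁻⁶
s = 1.3×10⁻² mol L⁻¹
[Ag⁺] = 2s = 2.6×10⁻² mol L⁻¹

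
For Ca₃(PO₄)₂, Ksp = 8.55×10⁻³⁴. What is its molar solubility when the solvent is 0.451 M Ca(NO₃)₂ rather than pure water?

Ca₃(PO₄)₂(s) ⇌ 3 Ca²⁺(aq) + 2 PO₄³⁻(aq)
Ca²⁺ is already present at 0.451 M. If s mol/L of Ca₃(PO₄)₂ dissolves, [PO₄³⁻] = 2s while [Ca²⁺] ≈ 0.451 M.
Ksp = [Ca²⁺]^3[PO₄³⁻]^2 = (0.451)^3(2s)^2
(2s)^2 = 8.55×10⁻³⁴ / (0.451)^3 = 9.32×10⁻³³
s = 4.83×10⁻¹⁷ M

4.83×10⁻¹⁷ M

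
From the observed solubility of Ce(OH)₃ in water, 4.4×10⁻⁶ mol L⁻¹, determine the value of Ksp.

Ksp = 1.0×10⁻²⁰

Ce(OH)₃(s) ⇌ Ce³⁺(aq) + 3 OH⁻(aq)
With molar solubility s: [Ce³⁺] = s, [OH⁻] = 3s.
Ksp = [Ce³⁺][OH⁻]^3 = s · (3s)^3 = 27s^4
Ksp = 27 × (4.4×10⁻⁶)^4 = 1.0×10⁻²⁰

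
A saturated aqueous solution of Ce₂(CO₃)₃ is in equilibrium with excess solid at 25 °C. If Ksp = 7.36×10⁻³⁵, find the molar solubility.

Ce₂(CO₃)₃(s) ⇌ 2 Ce³⁺(aq) + 3 CO₃²⁻(aq)
If s mol/L of Ce₂(CO₃)₃ dissolves, [Ce³⁺] = 2s and [CO₃²⁻] = 3s.
Ksp = [Ce³⁺]^2[CO₃²⁻]^3 = (2s)^2 · (3s)^3 = 108s^5
108s^5 = 7.36×10⁻³⁵  ⇒  s^5 = 6.81×10⁻³⁷
s = (6.81×10⁻³⁷)^(1/5) = 5.84×10⁻⁸ M

5.84×10⁻⁸ M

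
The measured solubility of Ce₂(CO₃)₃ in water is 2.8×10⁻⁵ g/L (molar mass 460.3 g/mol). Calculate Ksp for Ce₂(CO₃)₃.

Ksp = 9.0×10⁻³⁵

Molar solubility s = (2.8×10⁻⁵ g/L) / (460.3 g/mol) = 6.083×10⁻⁸ mol/L
Ce₂(CO₃)₃(s) ⇌ 2 Ce³⁺(aq) + 3 CO₃²⁻(aq)
With molar solubility s: [Ce³⁺] = 2s, [CO₃²⁻] = 3s.
Ksp = [Ce³⁺]^2[CO₃²⁻]^3 = (2s)^2 · (3s)^3 = 108s^5
Ksp = 108 × (6.083×10⁻⁸)^5 = 9.0×10⁻³⁵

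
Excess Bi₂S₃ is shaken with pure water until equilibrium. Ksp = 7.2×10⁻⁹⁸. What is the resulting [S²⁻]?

4.4×10⁻²⁰ M

Bi₂S₃(s) ⇌ 2 Bi³⁺(aq) + 3 S²⁻(aq)
For each mole of Bi₂S₃ that dissolves per liter, [Bi³⁺] = 2s and [S²⁻] = 3s; let s denote this solubility.
Ksp = [Bi³⁺]^2[S²⁻]^3 = (2s)^2 · (3s)^3 = 108s^5 = 7.2×10⁻⁹⁸
s = 1.5×10⁻²⁰ M
[S²⁻] = 3s = 4.4×10⁻²⁰ M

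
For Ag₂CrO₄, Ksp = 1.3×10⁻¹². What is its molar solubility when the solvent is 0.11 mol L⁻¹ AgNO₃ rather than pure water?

Ag₂CrO₄(s) ⇌ 2 Ag⁺(aq) + CrO₄²⁻(aq)
With Ag⁺ already at 0.11 mol L⁻¹ and s small, take [Ag⁺] ≈ 0.11 mol L⁻¹ and [CrO₄²⁻] = s.
Ksp = [Ag⁺]^2[CrO₄²⁻] = (0.11)^2s
s = 1.3×10⁻¹² / (0.11)^2 = 1.1×10⁻¹⁰
s = 1.1×10⁻¹⁰ mol L⁻¹

1.1×10⁻¹⁰ M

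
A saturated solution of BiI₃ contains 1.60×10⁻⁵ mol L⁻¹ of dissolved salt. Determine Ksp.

Ksp = 1.77×10⁻¹⁸

BiI₃(s) ⇌ Bi³⁺(aq) + 3 I⁻(aq)
Call the molar solubility s, so that [Bi³⁺] = s and [I⁻] = 3s.
Ksp = [Bi³⁺][I⁻]^3 = s · (3s)^3 = 27s^4
Ksp = 27 × (1.60×10⁻⁵)^4 = 1.77×10⁻¹⁸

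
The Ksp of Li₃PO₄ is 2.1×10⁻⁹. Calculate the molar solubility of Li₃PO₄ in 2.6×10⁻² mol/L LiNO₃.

1.2×10⁻⁴ M

Li₃PO₄(s) ⇌ 3 Li⁺(aq) + PO₄³⁻(aq)
Let s be the solubility of Li₃PO₄ here. The common ion gives [Li⁺] ≈ 2.6×10⁻² mol/L, and [PO₄³⁻] = s.
Ksp = [Li⁺]^3[PO₄³⁻] = (2.6×10⁻²)^3s
s = 2.1×10⁻⁹ / (2.6×10⁻²)^3 = 1.2×10⁻⁴
s = 1.2×10⁻⁴ mol/L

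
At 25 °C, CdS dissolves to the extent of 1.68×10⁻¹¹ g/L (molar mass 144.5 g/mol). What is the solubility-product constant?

Ksp = 1.35×10⁻²⁶

s = (1.68×10⁻¹¹ g L⁻¹)/(144.5 g mol⁻¹) = 1.1626×10⁻¹³ M
CdS(s) ⇌ Cd²⁺(aq) + S²⁻(aq)
For each mole of CdS that dissolves per liter, [Cd²⁺] = s and [S²⁻] = s; let s denote this solubility.
Ksp = [Cd²⁺][S²⁻] = s · s = s^2
Ksp = (1.1626×10⁻¹³)^2 = 1.35×10⁻²⁶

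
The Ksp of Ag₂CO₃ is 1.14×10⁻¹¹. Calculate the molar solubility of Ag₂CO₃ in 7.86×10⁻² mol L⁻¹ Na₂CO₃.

Ag₂CO₃(s) ⇌ 2 Ag⁺(aq) + CO₃²⁻(aq)
With CO₃²⁻ already at 7.86×10⁻² mol L⁻¹ and s small, take [CO₃²⁻] ≈ 7.86×10⁻² mol L⁻¹ and [Ag⁺] = 2s.
Ksp = [Ag⁺]^2[CO₃²⁻] = (2s)^2(7.86×10⁻²)
(2s)^2 = 1.14×10⁻¹¹ / (7.86×10⁻²) = 1.45×10⁻¹⁰
s = 6.02×10⁻⁶ mol L⁻¹

6.02×10⁻⁶ M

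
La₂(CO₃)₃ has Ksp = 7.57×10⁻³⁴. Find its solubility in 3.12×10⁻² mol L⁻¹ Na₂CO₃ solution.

2.50×10⁻¹⁵ M

La₂(CO₃)₃(s) ⇌ 2 La³⁺(aq) + 3 CO₃²⁻(aq)
CO₃²⁻ is already present at 3.12×10⁻² mol L⁻¹. If s mol/L of La₂(CO₃)₃ dissolves, [La³⁺] = 2s while [CO₃²⁻] ≈ 3.12×10⁻² mol L⁻¹.
Ksp = [La³⁺]^2[CO₃²⁻]^3 = (2s)^2(3.12×10⁻²)^3
(2s)^2 = 7.57×10⁻³⁴ / (3.12×10⁻²)^3 = 2.49×10⁻²⁹
s = 2.50×10⁻¹⁵ mol L⁻¹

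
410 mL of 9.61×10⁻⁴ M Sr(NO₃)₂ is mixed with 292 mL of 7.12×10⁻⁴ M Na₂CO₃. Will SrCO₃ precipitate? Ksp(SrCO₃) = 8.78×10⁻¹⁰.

Yes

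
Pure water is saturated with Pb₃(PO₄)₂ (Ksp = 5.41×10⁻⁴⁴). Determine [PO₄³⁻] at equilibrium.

Pb₃(PO₄)₂(s) ⇌ 3 Pb²⁺(aq) + 2 PO₄³⁻(aq)
With molar solubility s: [Pb²⁺] = 3s, [PO₄³⁻] = 2s.
Ksp = [Pb²⁺]^3[PO₄³⁻]^2 = (3s)^3 · (2s)^2 = 108s^5 = 5.41×10⁻⁴⁴
s = 8.71×10⁻¹⁰ mol L⁻¹
[PO₄³⁻] = 2s = 1.74×10⁻⁹ mol L⁻¹

1.74×10⁻⁹ M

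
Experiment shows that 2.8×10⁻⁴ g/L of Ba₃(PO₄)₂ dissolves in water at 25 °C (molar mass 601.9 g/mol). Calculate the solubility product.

Ksp = 2.4×10⁻³⁰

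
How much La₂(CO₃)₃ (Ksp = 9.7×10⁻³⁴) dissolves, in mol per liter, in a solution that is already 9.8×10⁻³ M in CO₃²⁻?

1.6×10⁻¹⁴ M

La₂(CO₃)₃(s) ⇌ 2 La³⁺(aq) + 3 CO₃²⁻(aq)
Let s be the solubility of La₂(CO₃)₃ here. The common ion gives [CO₃²⁻] ≈ 9.8×10⁻³ M, and [La³⁺] = 2s.
Ksp = [La³⁺]^2[CO₃²⁻]^3 = (2s)^2(9.8×10⁻³)^3
(2s)^2 = 9.7×10⁻³⁴ / (9.8×10⁻³)^3 = 1.0×10⁻²⁷
s = 1.6×10⁻¹⁴ M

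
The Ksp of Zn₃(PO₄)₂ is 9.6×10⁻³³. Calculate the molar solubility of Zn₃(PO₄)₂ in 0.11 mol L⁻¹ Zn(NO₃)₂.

1.3×10⁻¹⁵ M

Zn₃(PO₄)₂(s) ⇌ 3 Zn²⁺(aq) + 2 PO₄³⁻(aq)
The solution already contains Zn²⁺ at 0.11 mol L⁻¹. Let s be the molar solubility of Zn₃(PO₄)₂.
[Zn²⁺] ≈ 0.11 mol L⁻¹ (common ion dominates); [PO₄³⁻] = 2s.
Ksp = [Zn²⁺]^3[PO₄³⁻]^2 = (0.11)^3(2s)^2
(2s)^2 = 9.6×10⁻³³ / (0.11)^3 = 7.2×10⁻³⁰
s = 1.3×10⁻¹⁵ mol L⁻¹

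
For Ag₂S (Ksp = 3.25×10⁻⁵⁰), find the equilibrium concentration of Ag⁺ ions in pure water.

4.02×10⁻¹⁷ M

Ag₂S(s) ⇌ 2 Ag⁺(aq) + S²⁻(aq)
For each mole of Ag₂S that dissolves per liter, [Ag⁺] = 2s and [S²⁻] = s; let s denote this solubility.
Ksp = [Ag⁺]^2[S²⁻] = (2s)^2 · s = 4s^3 = 3.25×10⁻⁵⁰
s = 2.01×10⁻¹⁷ M
[Ag⁺] = 2s = 4.02×10⁻¹⁷ M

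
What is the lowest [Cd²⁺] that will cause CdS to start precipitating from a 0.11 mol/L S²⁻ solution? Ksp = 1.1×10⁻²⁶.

Precipitation of each salt begins when its ion product equals Ksp.
CdS(s) ⇌ Cd²⁺(aq) + S²⁻(aq)
Ksp = [Cd²⁺][S²⁻] = [Cd²⁺](0.11)
[Cd²⁺] = 1.1×10⁻²⁶ / (0.11) = 1.0×10⁻²⁵
[Cd²⁺] = 1.0×10⁻²⁵ mol/L

1.0×10⁻²⁵ M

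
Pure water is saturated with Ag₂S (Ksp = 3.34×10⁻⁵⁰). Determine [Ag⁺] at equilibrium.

4.06×10⁻¹⁷ M

Ag₂S(s) ⇌ 2 Ag⁺(aq) + S²⁻(aq)
Let s be the molar solubility. Then [Ag⁺] = 2s and [S²⁻] = s.
Ksp = [Ag⁺]^2[S²⁻] = (2s)^2 · s = 4s^3 = 3.34×10⁻⁵⁰
s = 2.03×10⁻¹⁷ M
[Ag⁺] = 2s = 4.06×10⁻¹⁷ M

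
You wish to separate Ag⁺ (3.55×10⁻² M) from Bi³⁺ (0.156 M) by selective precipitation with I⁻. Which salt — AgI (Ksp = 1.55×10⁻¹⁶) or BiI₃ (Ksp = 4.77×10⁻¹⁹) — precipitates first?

Precipitation begins when Q = Ksp.
For AgI: [I⁻] = (Ksp/[Ag⁺]) = 4.37×10⁻¹⁵ M
For BiI₃: [I⁻] = (Ksp/[Bi³⁺])^(1/3) = 1.45×10⁻⁶ M
AgI requires the lower [I⁻], so it precipitates first.

AgI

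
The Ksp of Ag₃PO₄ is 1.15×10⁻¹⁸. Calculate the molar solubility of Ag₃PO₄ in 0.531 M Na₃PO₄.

Ag₃PO₄(s) ⇌ 3 Ag⁺(aq) + PO₄³⁻(aq)
With PO₄³⁻ already at 0.531 M and s small, take [PO₄³⁻] ≈ 0.531 M and [Ag⁺] = 3s.
Ksp = [Ag⁺]^3[PO₄³⁻] = (3s)^3(0.531)
(3s)^3 = 1.15×10⁻¹⁸ / (0.531) = 2.17×10⁻¹⁸
s = 4.31×10⁻⁷ M

4.31×10⁻⁷ M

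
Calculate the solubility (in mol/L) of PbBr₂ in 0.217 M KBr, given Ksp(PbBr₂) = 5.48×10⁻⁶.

1.16×10⁻⁴ M

PbBr₂(s) ⇌ Pb²⁺(aq) + 2 Br⁻(aq)
The solution already contains Br⁻ at 0.217 M. Let s be the molar solubility of PbBr₂.
[Br⁻] ≈ 0.217 M (common ion dominates); [Pb²⁺] = s.
Ksp = [Pb²⁺][Br⁻]^2 = s(0.217)^2
s = 5.48×10⁻⁶ / (0.217)^2 = 1.16×10⁻⁴
s = 1.16×10⁻⁴ M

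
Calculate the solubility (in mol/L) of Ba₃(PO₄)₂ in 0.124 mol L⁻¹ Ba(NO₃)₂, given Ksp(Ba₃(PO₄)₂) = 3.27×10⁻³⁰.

2.07×10⁻¹⁴ M

Ba₃(PO₄)₂(s) ⇌ 3 Ba²⁺(aq) + 2 PO₄³⁻(aq)
Ba²⁺ is already present at 0.124 mol L⁻¹. If s mol/L of Ba₃(PO₄)₂ dissolves, [PO₄³⁻] = 2s while [Ba²⁺] ≈ 0.124 mol L⁻¹.
Ksp = [Ba²⁺]^3[PO₄³⁻]^2 = (0.124)^3(2s)^2
(2s)^2 = 3.27×10⁻³⁰ / (0.124)^3 = 1.72×10⁻²⁷
s = 2.07×10⁻¹⁴ mol L⁻¹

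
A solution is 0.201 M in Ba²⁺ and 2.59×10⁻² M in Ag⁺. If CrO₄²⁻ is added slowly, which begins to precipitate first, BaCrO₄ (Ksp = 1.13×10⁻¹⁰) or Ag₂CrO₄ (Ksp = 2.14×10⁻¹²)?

BaCrO₄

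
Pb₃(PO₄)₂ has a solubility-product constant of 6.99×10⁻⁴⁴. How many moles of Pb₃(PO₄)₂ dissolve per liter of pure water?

9.17×10⁻¹⁰ M

Pb₃(PO₄)₂(s) ⇌ 3 Pb²⁺(aq) + 2 PO₄³⁻(aq)
Call the molar solubility s, so that [Pb²⁺] = 3s and [PO₄³⁻] = 2s.
Ksp = [Pb²⁺]^3[PO₄³⁻]^2 = (3s)^3 · (2s)^2 = 108s^5
108s^5 = 6.99×10⁻⁴⁴  ⇒  s^5 = 6.47×10⁻⁴⁶
s = (6.47×10⁻⁴⁶)^(1/5) = 9.17×10⁻¹⁰ mol L⁻¹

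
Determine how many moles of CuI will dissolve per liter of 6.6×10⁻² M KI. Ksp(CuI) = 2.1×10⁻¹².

3.2×10⁻¹¹ M

CuI(s) ⇌ Cu⁺(aq) + I⁻(aq)
The solution already contains I⁻ at 6.6×10⁻² M. Let s be the molar solubility of CuI.
[I⁻] ≈ 6.6×10⁻² M (common ion dominates); [Cu⁺] = s.
Ksp = [Cu⁺][I⁻] = s(6.6×10⁻²)
s = 2.1×10⁻¹² / (6.6×10⁻²) = 3.2×10⁻¹¹
s = 3.2×10⁻¹¹ M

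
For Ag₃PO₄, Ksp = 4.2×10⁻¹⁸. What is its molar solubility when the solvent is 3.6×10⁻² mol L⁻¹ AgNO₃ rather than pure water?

9.0×10⁻¹⁴ M

Ag₃PO₄(s) ⇌ 3 Ag⁺(aq) + PO₄³⁻(aq)
The solution already contains Ag⁺ at 3.6×10⁻² mol L⁻¹. Let s be the molar solubility of Ag₃PO₄.
[Ag⁺] ≈ 3.6×10⁻² mol L⁻¹ (common ion dominates); [PO₄³⁻] = s.
Ksp = [Ag⁺]^3[PO₄³⁻] = (3.6×10⁻²)^3s
s = 4.2×10⁻¹⁸ / (3.6×10⁻²)^3 = 9.0×10⁻¹⁴
s = 9.0×10⁻¹⁴ mol L⁻¹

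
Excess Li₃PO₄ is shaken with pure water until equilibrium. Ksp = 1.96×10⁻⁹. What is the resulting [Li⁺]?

Li₃PO₄(s) ⇌ 3 Li⁺(aq) + PO₄³⁻(aq)
Let s be the molar solubility. Then [Li⁺] = 3s and [PO₄³⁻] = s.
Ksp = [Li⁺]^3[PO₄³⁻] = (3s)^3 · s = 27s^4 = 1.96×10⁻⁹
s = 2.92×10⁻³ mol L⁻¹
[Li⁺] = 3s = 8.76×10⁻³ mol L⁻¹

8.76×10⁻³ M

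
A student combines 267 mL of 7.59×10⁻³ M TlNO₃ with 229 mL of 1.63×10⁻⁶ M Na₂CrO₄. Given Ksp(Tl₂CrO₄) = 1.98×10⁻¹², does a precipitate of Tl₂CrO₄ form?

Yes

Total volume after mixing = 267 + 229 = 496 mL.
[Tl⁺] = (7.59×10⁻³)(267)/496 = 4.09×10⁻³ M
[CrO₄²⁻] = (1.63×10⁻⁶)(229)/496 = 7.53×10⁻⁷ M
Q = [Tl⁺]^2[CrO₄²⁻] = 1.26×10⁻¹¹
Q = 1.26×10⁻¹¹ > Ksp = 1.98×10⁻¹², so the solution is supersaturated and Tl₂CrO₄ precipitates.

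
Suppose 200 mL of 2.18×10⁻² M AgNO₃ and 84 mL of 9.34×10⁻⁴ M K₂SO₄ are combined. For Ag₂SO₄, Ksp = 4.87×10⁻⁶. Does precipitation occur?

After mixing, V = 200 mL + 84 mL = 284 mL.
[Ag⁺] = (2.18×10⁻²)(200)/284 = 1.54×10⁻² M
[SO₄²⁻] = (9.34×10⁻⁴)(84)/284 = 2.76×10⁻⁴ M
Q = [Ag⁺]^2[SO₄²⁻] = 6.51×10⁻⁸
Q = 6.51×10⁻⁸ < Ksp = 4.87×10⁻⁶, so the solution is unsaturated and no precipitate forms.

No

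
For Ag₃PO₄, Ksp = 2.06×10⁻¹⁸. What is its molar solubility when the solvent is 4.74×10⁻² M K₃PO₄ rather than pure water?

1.17×10⁻⁶ M

Ag₃PO₄(s) ⇌ 3 Ag⁺(aq) + PO₄³⁻(aq)
PO₄³⁻ is already present at 4.74×10⁻² M. If s mol/L of Ag₃PO₄ dissolves, [Ag⁺] = 3s while [PO₄³⁻] ≈ 4.74×10⁻² M.
Ksp = [Ag⁺]^3[PO₄³⁻] = (3s)^3(4.74×10⁻²)
(3s)^3 = 2.06×10⁻¹⁸ / (4.74×10⁻²) = 4.35×10⁻¹⁷
s = 1.17×10⁻⁶ M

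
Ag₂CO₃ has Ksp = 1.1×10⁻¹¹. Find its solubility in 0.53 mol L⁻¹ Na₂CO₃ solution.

2.3×10⁻⁶ M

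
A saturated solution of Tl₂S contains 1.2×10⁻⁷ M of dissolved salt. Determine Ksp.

Ksp = 6.9×10⁻²¹

Tl₂S(s) ⇌ 2 Tl⁺(aq) + S²⁻(aq)
With molar solubility s: [Tl⁺] = 2s, [S²⁻] = s.
Ksp = [Tl⁺]^2[S²⁻] = (2s)^2 · s = 4s^3
Ksp = 4 × (1.2×10⁻⁷)^3 = 6.9×10⁻²¹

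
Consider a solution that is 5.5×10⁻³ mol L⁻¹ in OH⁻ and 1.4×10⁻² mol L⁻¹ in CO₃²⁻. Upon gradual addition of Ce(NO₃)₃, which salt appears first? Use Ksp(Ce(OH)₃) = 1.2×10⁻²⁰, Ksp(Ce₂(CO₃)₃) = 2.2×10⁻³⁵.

Ce₂(CO₃)₃

Precipitation of each salt begins when its ion product equals Ksp.
For Ce(OH)₃: [Ce³⁺] = (Ksp/[OH⁻]^3) = 7.2×10⁻¹⁴ mol L⁻¹
For Ce₂(CO₃)₃: [Ce³⁺] = (Ksp/[CO₃²⁻]^3)^(1/2) = 2.8×10⁻¹⁵ mol L⁻¹
Ce₂(CO₃)₃ requires the lower [Ce³⁺], so it precipitates first.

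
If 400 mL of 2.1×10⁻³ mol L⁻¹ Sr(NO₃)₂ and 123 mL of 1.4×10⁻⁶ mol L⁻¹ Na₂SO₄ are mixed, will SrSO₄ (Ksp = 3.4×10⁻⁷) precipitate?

After mixing, V = 400 mL + 123 mL = 523 mL.
[Sr²⁺] = (2.1×10⁻³)(400)/523 = 1.6×10⁻³ mol L⁻¹
[SO₄²⁻] = (1.4×10⁻⁶)(123)/523 = 3.3×10⁻⁷ mol L⁻¹
Q = [Sr²⁺][SO₄²⁻] = 5.3×10⁻¹⁰
Since Q (5.3×10⁻¹⁰) is less than Ksp (3.4×10⁻⁷), no SrSO₄ precipitates.

No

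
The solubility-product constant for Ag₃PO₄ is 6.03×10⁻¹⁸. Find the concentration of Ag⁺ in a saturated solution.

Ag₃PO₄(s) ⇌ 3 Ag⁺(aq) + PO₄³⁻(aq)
If s mol/L of Ag₃PO₄ dissolves, [Ag⁺] = 3s and [PO₄³⁻] = s.
Ksp = [Ag⁺]^3[PO₄³⁻] = (3s)^3 · s = 27s^4 = 6.03×10⁻¹⁸
s = 2.17×10⁻⁵ M
[Ag⁺] = 3s = 6.52×10⁻⁵ M

6.52×10⁻⁵ M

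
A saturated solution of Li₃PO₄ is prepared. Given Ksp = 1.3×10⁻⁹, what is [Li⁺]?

Li₃PO₄(s) ⇌ 3 Li⁺(aq) + PO₄³⁻(aq)
Let s be the molar solubility. Then [Li⁺] = 3s and [PO₄³⁻] = s.
Ksp = [Li⁺]^3[PO₄³⁻] = (3s)^3 · s = 27s^4 = 1.3×10⁻⁹
s = 2.6×10⁻³ mol/L
[Li⁺] = 3s = 7.9×10⁻³ mol/L

7.9×10⁻³ M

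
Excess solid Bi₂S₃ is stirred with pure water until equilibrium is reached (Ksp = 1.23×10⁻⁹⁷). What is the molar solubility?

Bi₂S₃(s) ⇌ 2 Bi³⁺(aq) + 3 S²⁻(aq)
Let s be the molar solubility. Then [Bi³⁺] = 2s and [S²⁻] = 3s.
Ksp = [Bi³⁺]^2[S²⁻]^3 = (2s)^2 · (3s)^3 = 108s^5
108s^5 = 1.23×10⁻⁹⁷  ⇒  s^5 = 1.14×10⁻⁹⁹
Taking the 5th root, s = 1.63×10⁻²⁰ M.

1.63×10⁻²⁰ M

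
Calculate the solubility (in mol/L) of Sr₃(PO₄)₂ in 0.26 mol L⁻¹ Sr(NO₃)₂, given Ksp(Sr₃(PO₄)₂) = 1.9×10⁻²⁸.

5.2×10⁻¹⁴ M

Sr₃(PO₄)₂(s) ⇌ 3 Sr²⁺(aq) + 2 PO₄³⁻(aq)
Sr²⁺ is already present at 0.26 mol L⁻¹. If s mol/L of Sr₃(PO₄)₂ dissolves, [PO₄³⁻] = 2s while [Sr²⁺] ≈ 0.26 mol L⁻¹.
Ksp = [Sr²⁺]^3[PO₄³⁻]^2 = (0.26)^3(2s)^2
(2s)^2 = 1.9×10⁻²⁸ / (0.26)^3 = 1.1×10⁻²⁶
s = 5.2×10⁻¹⁴ mol L⁻¹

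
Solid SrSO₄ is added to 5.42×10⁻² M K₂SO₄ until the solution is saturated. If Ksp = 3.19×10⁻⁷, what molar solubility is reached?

5.89×10⁻⁶ M

SrSO₄(s) ⇌ Sr²⁺(aq) + SO₄²⁻(aq)
The solution already contains SO₄²⁻ at 5.42×10⁻² M. Let s be the molar solubility of SrSO₄.
[SO₄²⁻] ≈ 5.42×10⁻² M (common ion dominates); [Sr²⁺] = s.
Ksp = [Sr²⁺][SO₄²⁻] = s(5.42×10⁻²)
s = 3.19×10⁻⁷ / (5.42×10⁻²) = 5.89×10⁻⁶
s = 5.89×10⁻⁶ M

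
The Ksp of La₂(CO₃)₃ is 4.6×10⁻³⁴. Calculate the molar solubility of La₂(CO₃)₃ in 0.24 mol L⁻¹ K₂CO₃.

La₂(CO₃)₃(s) ⇌ 2 La³⁺(aq) + 3 CO₃²⁻(aq)
With CO₃²⁻ already at 0.24 mol L⁻¹ and s small, take [CO₃²⁻] ≈ 0.24 mol L⁻¹ and [La³⁺] = 2s.
Ksp = [La³⁺]^2[CO₃²⁻]^3 = (2s)^2(0.24)^3
(2s)^2 = 4.6×10⁻³⁴ / (0.24)^3 = 3.3×10⁻³²
s = 9.1×10⁻¹⁷ mol L⁻¹

9.1×10⁻¹⁷ M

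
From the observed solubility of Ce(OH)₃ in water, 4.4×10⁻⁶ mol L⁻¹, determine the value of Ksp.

Ksp = 1.0×10⁻²⁰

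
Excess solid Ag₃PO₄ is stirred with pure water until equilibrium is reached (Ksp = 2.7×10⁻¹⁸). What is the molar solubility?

Ag₃PO₄(s) ⇌ 3 Ag⁺(aq) + PO₄³⁻(aq)
Call the molar solubility s, so that [Ag⁺] = 3s and [PO₄³⁻] = s.
Ksp = [Ag⁺]^3[PO₄³⁻] = (3s)^3 · s = 27s^4
27s^4 = 2.7×10⁻¹⁸  ⇒  s^4 = 1.0×10⁻¹⁹
s = 1.8×10⁻⁵ mol L⁻¹

1.8×10⁻⁵ M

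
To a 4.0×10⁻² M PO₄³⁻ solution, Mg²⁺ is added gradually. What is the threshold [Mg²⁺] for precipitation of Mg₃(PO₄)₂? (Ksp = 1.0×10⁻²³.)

Precipitation begins when Q = Ksp.
Mg₃(PO₄)₂(s) ⇌ 3 Mg²⁺(aq) + 2 PO₄³⁻(aq)
Ksp = [Mg²⁺]^3[PO₄³⁻]^2 = [Mg²⁺]^3(4.0×10⁻²)^2
[Mg²⁺]^3 = 1.0×10⁻²³ / (4.0×10⁻²)^2 = 6.3×10⁻²¹
[Mg²⁺] = 1.8×10⁻⁷ M

1.8×10⁻⁷ M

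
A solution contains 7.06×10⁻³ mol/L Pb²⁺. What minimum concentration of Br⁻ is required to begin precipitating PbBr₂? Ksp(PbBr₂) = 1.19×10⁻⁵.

4.11×10⁻² M

Precipitation of each salt begins when its ion product equals Ksp.
PbBr₂(s) ⇌ Pb²⁺(aq) + 2 Br⁻(aq)
Ksp = [Pb²⁺][Br⁻]^2 = [Br⁻]^2(7.06×10⁻³)
[Br⁻]^2 = 1.19×10⁻⁵ / (7.06×10⁻³) = 1.69×10⁻³
[Br⁻] = 4.11×10⁻² mol/L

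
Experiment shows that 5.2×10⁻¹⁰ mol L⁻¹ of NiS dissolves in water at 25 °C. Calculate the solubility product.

Ksp = 2.7×10⁻¹⁹

NiS(s) ⇌ Ni²⁺(aq) + S²⁻(aq)
Let s be the molar solubility. Then [Ni²⁺] = s and [S²⁻] = s.
Ksp = [Ni²⁺][S²⁻] = s · s = s^2
Ksp = (5.2×10⁻¹⁰)^2 = 2.7×10⁻¹⁹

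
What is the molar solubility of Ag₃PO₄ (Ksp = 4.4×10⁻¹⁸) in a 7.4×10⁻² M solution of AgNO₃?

1.1×10⁻¹⁴ M

Ag₃PO₄(s) ⇌ 3 Ag⁺(aq) + PO₄³⁻(aq)
With Ag⁺ already at 7.4×10⁻² M and s small, take [Ag⁺] ≈ 7.4×10⁻² M and [PO₄³⁻] = s.
Ksp = [Ag⁺]^3[PO₄³⁻] = (7.4×10⁻²)^3s
s = 4.4×10⁻¹⁸ / (7.4×10⁻²)^3 = 1.1×10⁻¹⁴
s = 1.1×10⁻¹⁴ M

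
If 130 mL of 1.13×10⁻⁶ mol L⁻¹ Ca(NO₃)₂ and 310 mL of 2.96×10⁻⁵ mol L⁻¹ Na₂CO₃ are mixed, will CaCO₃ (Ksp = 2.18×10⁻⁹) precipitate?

No

Total volume after mixing = 130 + 310 = 440 mL.
[Ca²⁺] = (1.13×10⁻⁶)(130)/440 = 3.34×10⁻⁷ mol L⁻¹
[CO₃²⁻] = (2.96×10⁻⁵)(310)/440 = 2.09×10⁻⁵ mol L⁻¹
Q = [Ca²⁺][CO₃²⁻] = 6.96×10⁻¹²
Q < Ksp (6.96×10⁻¹² vs 2.18×10⁻⁹); the solution remains unsaturated and no precipitate forms.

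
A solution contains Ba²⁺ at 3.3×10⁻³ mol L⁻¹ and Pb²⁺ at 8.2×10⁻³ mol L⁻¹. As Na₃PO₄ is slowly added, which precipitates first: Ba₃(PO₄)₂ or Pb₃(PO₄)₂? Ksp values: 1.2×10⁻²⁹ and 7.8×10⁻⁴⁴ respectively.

The threshold for precipitation is Q = Ksp.
For Ba₃(PO₄)₂: [PO₄³⁻] = (Ksp/[Ba²⁺]^3)^(1/2) = 1.8×10⁻¹¹ mol L⁻¹
For Pb₃(PO₄)₂: [PO₄³⁻] = (Ksp/[Pb²⁺]^3)^(1/2) = 3.8×10⁻¹⁹ mol L⁻¹
The smaller threshold [PO₄³⁻] is reached first, so Pb₃(PO₄)₂ precipitates first.

Pb₃(PO₄)₂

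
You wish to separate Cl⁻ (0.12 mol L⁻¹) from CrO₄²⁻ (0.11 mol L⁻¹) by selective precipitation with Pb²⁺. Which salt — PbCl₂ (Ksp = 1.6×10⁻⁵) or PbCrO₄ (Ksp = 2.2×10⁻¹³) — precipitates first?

Precipitation of each salt begins when its ion product equals Ksp.
For PbCl₂: [Pb²⁺] = (Ksp/[Cl⁻]^2) = 1.1×10⁻³ mol L⁻¹
For PbCrO₄: [Pb²⁺] = (Ksp/[CrO₄²⁻]) = 2.0×10⁻¹² mol L⁻¹
Since PbCrO₄ needs less Pb²⁺ to reach saturation, it precipitates first.

PbCrO₄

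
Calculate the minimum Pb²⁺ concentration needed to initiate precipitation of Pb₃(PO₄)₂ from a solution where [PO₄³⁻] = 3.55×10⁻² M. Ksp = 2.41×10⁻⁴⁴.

The threshold for precipitation is Q = Ksp.
Pb₃(PO₄)₂(s) ⇌ 3 Pb²⁺(aq) + 2 PO₄³⁻(aq)
Ksp = [Pb²⁺]^3[PO₄³⁻]^2 = [Pb²⁺]^3(3.55×10⁻²)^2
[Pb²⁺]^3 = 2.41×10⁻⁴⁴ / (3.55×10⁻²)^2 = 1.91×10⁻⁴¹
[Pb²⁺] = 2.67×10⁻¹⁴ M

2.67×10⁻¹⁴ M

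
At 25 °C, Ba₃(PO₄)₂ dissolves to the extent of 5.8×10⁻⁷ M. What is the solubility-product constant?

Ba₃(PO₄)₂(s) ⇌ 3 Ba²⁺(aq) + 2 PO₄³⁻(aq)
Let s be the molar solubility. Then [Ba²⁺] = 3s and [PO₄³⁻] = 2s.
Ksp = [Ba²⁺]^3[PO₄³⁻]^2 = (3s)^3 · (2s)^2 = 108s^5
Ksp = 108 × (5.8×10⁻⁷)^5 = 7.1×10⁻³⁰

Ksp = 7.1×10⁻³⁰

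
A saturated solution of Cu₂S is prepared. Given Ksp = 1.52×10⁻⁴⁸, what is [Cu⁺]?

Cu₂S(s) ⇌ 2 Cu⁺(aq) + S²⁻(aq)
For each mole of Cu₂S that dissolves per liter, [Cu⁺] = 2s and [S²⁻] = s; let s denote this solubility.
Ksp = [Cu⁺]^2[S²⁻] = (2s)^2 · s = 4s^3 = 1.52×10⁻⁴⁸
s = 7.24×10⁻¹⁷ mol L⁻¹
[Cu⁺] = 2s = 1.45×10⁻¹⁶ mol L⁻¹

1.45×10⁻¹⁶ M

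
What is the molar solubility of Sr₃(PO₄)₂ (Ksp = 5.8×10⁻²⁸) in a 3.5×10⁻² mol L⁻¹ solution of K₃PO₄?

2.6×10⁻⁹ M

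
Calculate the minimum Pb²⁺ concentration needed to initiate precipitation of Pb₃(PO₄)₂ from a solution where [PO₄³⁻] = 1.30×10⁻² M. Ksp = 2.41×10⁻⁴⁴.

5.22×10⁻¹⁴ M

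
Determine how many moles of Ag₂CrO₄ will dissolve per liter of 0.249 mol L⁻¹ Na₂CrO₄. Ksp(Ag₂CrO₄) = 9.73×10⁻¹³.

9.88×10⁻⁷ M

Ag₂CrO₄(s) ⇌ 2 Ag⁺(aq) + CrO₄²⁻(aq)
The solution already contains CrO₄²⁻ at 0.249 mol L⁻¹. Let s be the molar solubility of Ag₂CrO₄.
[CrO₄²⁻] ≈ 0.249 mol L⁻¹ (common ion dominates); [Ag⁺] = 2s.
Ksp = [Ag⁺]^2[CrO₄²⁻] = (2s)^2(0.249)
(2s)^2 = 9.73×10⁻¹³ / (0.249) = 3.91×10⁻¹²
s = 9.88×10⁻⁷ mol L⁻¹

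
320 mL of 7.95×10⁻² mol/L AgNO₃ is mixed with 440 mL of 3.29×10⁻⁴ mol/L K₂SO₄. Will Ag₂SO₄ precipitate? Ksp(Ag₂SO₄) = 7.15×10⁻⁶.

Total volume after mixing = 320 + 440 = 760 mL.
[Ag⁺] = (7.95×10⁻²)(320)/760 = 3.35×10⁻² mol/L
[SO₄²⁻] = (3.29×10⁻⁴)(440)/760 = 1.90×10⁻⁴ mol/L
Q = [Ag⁺]^2[SO₄²⁻] = 2.13×10⁻⁷
Since Q (2.13×10⁻⁷) is less than Ksp (7.15×10⁻⁶), no Ag₂SO₄ precipitates.

No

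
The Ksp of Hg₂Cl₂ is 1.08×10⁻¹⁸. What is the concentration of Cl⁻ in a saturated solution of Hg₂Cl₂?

1.29×10⁻⁶ M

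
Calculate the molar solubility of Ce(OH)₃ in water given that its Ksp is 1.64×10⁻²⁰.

4.96×10⁻⁶ M

Ce(OH)₃(s) ⇌ Ce³⁺(aq) + 3 OH⁻(aq)
For each mole of Ce(OH)₃ that dissolves per liter, [Ce³⁺] = s and [OH⁻] = 3s; let s denote this solubility.
Ksp = [Ce³⁺][OH⁻]^3 = s · (3s)^3 = 27s^4
27s^4 = 1.64×10⁻²⁰  ⇒  s^4 = 6.07×10⁻²²
s = (6.07×10⁻²²)^(1/4) = 4.96×10⁻⁶ mol L⁻¹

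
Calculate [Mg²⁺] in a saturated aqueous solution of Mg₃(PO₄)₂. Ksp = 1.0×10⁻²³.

Mg₃(PO₄)₂(s) ⇌ 3 Mg²⁺(aq) + 2 PO₄³⁻(aq)
For each mole of Mg₃(PO₄)₂ that dissolves per liter, [Mg²⁺] = 3s and [PO₄³⁻] = 2s; let s denote this solubility.
Ksp = [Mg²⁺]^3[PO₄³⁻]^2 = (3s)^3 · (2s)^2 = 108s^5 = 1.0×10⁻²³
s = 9.8×10⁻⁶ M
[Mg²⁺] = 3s = 3.0×10⁻⁵ M

3.0×10⁻⁵ M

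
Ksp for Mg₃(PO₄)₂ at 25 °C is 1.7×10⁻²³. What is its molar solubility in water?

1.1×10⁻⁵ M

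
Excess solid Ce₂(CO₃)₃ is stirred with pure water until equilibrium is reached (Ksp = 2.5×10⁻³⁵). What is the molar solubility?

Ce₂(CO₃)₃(s) ⇌ 2 Ce³⁺(aq) + 3 CO₃²⁻(aq)
For each mole of Ce₂(CO₃)₃ that dissolves per liter, [Ce³⁺] = 2s and [CO₃²⁻] = 3s; let s denote this solubility.
Ksp = [Ce³⁺]^2[CO₃²⁻]^3 = (2s)^2 · (3s)^3 = 108s^5
108s^5 = 2.5×10⁻³⁵  ⇒  s^5 = 2.3×10⁻³⁷
Taking the 5th root, s = 4.7×10⁻⁸ mol L⁻¹.

4.7×10⁻⁸ M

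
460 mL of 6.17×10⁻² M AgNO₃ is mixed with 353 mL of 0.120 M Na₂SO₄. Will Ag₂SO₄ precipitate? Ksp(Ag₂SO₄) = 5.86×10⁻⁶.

Yes

Total volume after mixing = 460 + 353 = 813 mL.
[Ag⁺] = (6.17×10⁻²)(460)/813 = 3.49×10⁻² M
[SO₄²⁻] = (0.120)(353)/813 = 5.21×10⁻² M
Q = [Ag⁺]^2[SO₄²⁻] = 6.35×10⁻⁵
Since Q (6.35×10⁻⁵) exceeds Ksp (5.86×10⁻⁶), Ag₂SO₄ will precipitate.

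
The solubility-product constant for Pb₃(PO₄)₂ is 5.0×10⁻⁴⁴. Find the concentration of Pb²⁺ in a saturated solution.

Pb₃(PO₄)₂(s) ⇌ 3 Pb²⁺(aq) + 2 PO₄³⁻(aq)
For each mole of Pb₃(PO₄)₂ that dissolves per liter, [Pb²⁺] = 3s and [PO₄³⁻] = 2s; let s denote this solubility.
Ksp = [Pb²⁺]^3[PO₄³⁻]^2 = (3s)^3 · (2s)^2 = 108s^5 = 5.0×10⁻⁴⁴
s = 8.6×10⁻¹⁰ mol/L
[Pb²⁺] = 3s = 2.6×10⁻⁹ mol/L

2.6×10⁻⁹ M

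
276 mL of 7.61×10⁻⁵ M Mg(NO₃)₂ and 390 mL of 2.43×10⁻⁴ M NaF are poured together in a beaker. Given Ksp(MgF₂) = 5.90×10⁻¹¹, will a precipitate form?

Total volume after mixing = 276 + 390 = 666 mL.
[Mg²⁺] = (7.61×10⁻⁵)(276)/666 = 3.15×10⁻⁵ M
[F⁻] = (2.43×10⁻⁴)(390)/666 = 1.42×10⁻⁴ M
Q = [Mg²⁺][F⁻]^2 = 6.39×10⁻¹³
Since Q (6.39×10⁻¹³) is less than Ksp (5.90×10⁻¹¹), no MgF₂ precipitates.

No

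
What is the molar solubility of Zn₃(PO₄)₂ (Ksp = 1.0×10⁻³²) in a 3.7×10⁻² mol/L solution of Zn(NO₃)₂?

7.0×10⁻¹⁵ M

Zn₃(PO₄)₂(s) ⇌ 3 Zn²⁺(aq) + 2 PO₄³⁻(aq)
Zn²⁺ is already present at 3.7×10⁻² mol/L. If s mol/L of Zn₃(PO₄)₂ dissolves, [PO₄³⁻] = 2s while [Zn²⁺] ≈ 3.7×10⁻² mol/L.
Ksp = [Zn²⁺]^3[PO₄³⁻]^2 = (3.7×10⁻²)^3(2s)^2
(2s)^2 = 1.0×10⁻³² / (3.7×10⁻²)^3 = 2.0×10⁻²⁸
s = 7.0×10⁻¹⁵ mol/L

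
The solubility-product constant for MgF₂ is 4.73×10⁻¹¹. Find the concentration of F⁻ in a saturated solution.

MgF₂(s) ⇌ Mg²⁺(aq) + 2 F⁻(aq)
Let s be the molar solubility. Then [Mg²⁺] = s and [F⁻] = 2s.
Ksp = [Mg²⁺][F⁻]^2 = s · (2s)^2 = 4s^3 = 4.73×10⁻¹¹
s = 2.28×10⁻⁴ mol/L
[F⁻] = 2s = 4.56×10⁻⁴ mol/L

4.56×10⁻⁴ M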